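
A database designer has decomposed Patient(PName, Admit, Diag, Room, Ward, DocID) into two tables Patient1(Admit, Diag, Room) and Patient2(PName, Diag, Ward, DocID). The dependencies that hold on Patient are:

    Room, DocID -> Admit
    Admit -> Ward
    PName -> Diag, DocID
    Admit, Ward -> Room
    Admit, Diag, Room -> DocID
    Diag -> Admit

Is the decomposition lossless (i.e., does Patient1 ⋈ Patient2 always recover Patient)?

Yes

Common attributes: Patient1 ∩ Patient2 = {Diag}.
Closure of {Diag}: Diag → Admit applies, adding Admit; Admit → Ward applies, adding Ward; Admit, Ward → Room applies, adding Room; Admit, Diag, Room → DocID applies, adding DocID. So (Diag)⁺ = {Admit, Diag, Room, Ward, DocID}.
This closure contains every attribute of Patient1, so Patient1 ∩ Patient2 → Patient1. The join is lossless.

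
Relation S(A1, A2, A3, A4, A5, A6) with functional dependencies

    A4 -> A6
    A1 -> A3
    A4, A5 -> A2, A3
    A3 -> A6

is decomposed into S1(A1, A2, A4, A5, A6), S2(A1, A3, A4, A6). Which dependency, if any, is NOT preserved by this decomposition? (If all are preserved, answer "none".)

Check A4, A5 → A2, A3: no single fragment contains all of {A2, A3, A4, A5}, and the restricted closure of {A4, A5} across the fragments never reaches {A2, A3}.
A4 → A6 is preserved.
A1 → A3 is preserved.
A3 → A6 is preserved.

A4, A5 -> A2, A3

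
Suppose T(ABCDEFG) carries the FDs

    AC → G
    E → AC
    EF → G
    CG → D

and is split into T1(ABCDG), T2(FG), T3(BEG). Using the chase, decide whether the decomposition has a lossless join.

No

Chase test. Columns are ABCDEFG; row i has aⱼ where attribute j ∈ Ti, else bᵢⱼ.
Initial tableau (one row per fragment):
  row 1: a1 a2 a3 a4 b15 b16 a7
  row 2: b21 b22 b23 b24 b25 a6 a7
  row 3: b31 a2 b33 b34 a5 b36 a7
No row becomes fully distinguished — the join is lossy.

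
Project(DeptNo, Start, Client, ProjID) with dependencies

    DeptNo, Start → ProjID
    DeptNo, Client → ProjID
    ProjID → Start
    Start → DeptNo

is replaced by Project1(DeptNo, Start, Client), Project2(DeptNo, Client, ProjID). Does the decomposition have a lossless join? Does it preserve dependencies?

Lossless test: (DeptNo, Client)⁺ = {DeptNo, Start, Client, ProjID}, which contains all of one fragment — lossless.
Dependency preservation: the restricted closure of {DeptNo, Start} across the fragments never reaches {ProjID}, so DeptNo, Start → ProjID cannot be enforced without a join — not preserved.

lossless but not dependency-preserving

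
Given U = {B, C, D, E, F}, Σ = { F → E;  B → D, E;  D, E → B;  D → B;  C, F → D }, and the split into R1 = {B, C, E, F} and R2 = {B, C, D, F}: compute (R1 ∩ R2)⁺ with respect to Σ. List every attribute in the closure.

B, C, D, E, F

R1 ∩ R2 = {B, C, F}.
F → E applies, adding E
B → D, E applies, adding D
Closure: {B, C, D, E, F}.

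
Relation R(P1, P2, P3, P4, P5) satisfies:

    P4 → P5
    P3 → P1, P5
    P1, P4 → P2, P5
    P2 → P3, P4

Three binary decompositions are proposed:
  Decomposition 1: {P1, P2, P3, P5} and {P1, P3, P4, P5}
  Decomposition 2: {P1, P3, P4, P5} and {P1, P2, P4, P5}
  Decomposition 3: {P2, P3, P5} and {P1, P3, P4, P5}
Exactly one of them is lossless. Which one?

Decomposition 1: common = {P1, P3, P5}, closure = {P1, P3, P5} → lossy.
Decomposition 2: common = {P1, P4, P5}, closure = {P1, P2, P3, P4, P5} → lossless.
Decomposition 3: common = {P3, P5}, closure = {P1, P3, P5} → lossy.

Decomposition 2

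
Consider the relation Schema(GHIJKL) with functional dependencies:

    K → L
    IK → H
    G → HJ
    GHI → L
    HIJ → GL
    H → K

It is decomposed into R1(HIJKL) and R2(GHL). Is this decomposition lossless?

No

Common attributes: R1 ∩ R2 = {HL}.
Closure of {HL}: H → K applies, adding K. So (HL)⁺ = {HKL}.
The closure contains neither all of R1 = {HIJKL} nor all of R2 = {GHL}, so the common attributes are not a superkey of either fragment. The join is lossy.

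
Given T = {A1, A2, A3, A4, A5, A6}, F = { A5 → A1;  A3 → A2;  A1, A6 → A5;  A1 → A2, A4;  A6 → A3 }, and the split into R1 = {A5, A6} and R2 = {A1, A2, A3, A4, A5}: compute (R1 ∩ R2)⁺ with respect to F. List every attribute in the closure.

A1, A2, A4, A5

R1 ∩ R2 = {A5}.
A5 → A1 applies, adding A1
A1 → A2, A4 applies, adding A2, A4
Closure: {A1, A2, A4, A5}.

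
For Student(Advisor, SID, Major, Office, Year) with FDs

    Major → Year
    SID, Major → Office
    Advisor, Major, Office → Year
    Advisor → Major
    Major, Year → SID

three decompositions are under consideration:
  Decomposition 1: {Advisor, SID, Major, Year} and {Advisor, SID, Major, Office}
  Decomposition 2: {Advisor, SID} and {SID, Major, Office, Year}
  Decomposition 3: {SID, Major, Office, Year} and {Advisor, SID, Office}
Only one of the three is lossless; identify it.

Decomposition 1

Decomposition 1: common = {Advisor, SID, Major}, closure = {Advisor, SID, Major, Office, Year} → lossless.
Decomposition 2: common = {SID}, closure = {SID} → lossy.
Decomposition 3: common = {SID, Office}, closure = {SID, Office} → lossy.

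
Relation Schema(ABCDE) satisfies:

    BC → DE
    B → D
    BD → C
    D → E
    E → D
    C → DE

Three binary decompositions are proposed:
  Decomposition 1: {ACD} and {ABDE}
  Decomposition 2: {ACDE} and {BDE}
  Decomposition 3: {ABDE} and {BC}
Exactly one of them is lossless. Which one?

Decomposition 3

Decomposition 1: common = {AD}, closure = {ADE} → lossy.
Decomposition 2: common = {DE}, closure = {DE} → lossy.
Decomposition 3: common = {B}, closure = {BCDE} → lossless.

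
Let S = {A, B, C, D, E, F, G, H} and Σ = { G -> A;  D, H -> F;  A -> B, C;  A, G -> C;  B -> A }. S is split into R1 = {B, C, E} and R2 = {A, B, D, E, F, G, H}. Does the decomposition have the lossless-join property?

Common attributes: R1 ∩ R2 = {B, E}.
Closure of {B, E}: B → A applies, adding A; A → B, C applies, adding C. So (B, E)⁺ = {A, B, C, E}.
This closure contains every attribute of R1, so R1 ∩ R2 → R1. The join is lossless.

Yes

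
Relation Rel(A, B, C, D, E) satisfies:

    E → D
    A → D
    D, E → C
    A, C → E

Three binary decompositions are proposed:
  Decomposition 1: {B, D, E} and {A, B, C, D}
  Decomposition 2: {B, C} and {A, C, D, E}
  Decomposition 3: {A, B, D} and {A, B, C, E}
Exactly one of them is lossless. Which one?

Decomposition 3

Decomposition 1: common = {B, D}, closure = {B, D} → lossy.
Decomposition 2: common = {C}, closure = {C} → lossy.
Decomposition 3: common = {A, B}, closure = {A, B, D} → lossless.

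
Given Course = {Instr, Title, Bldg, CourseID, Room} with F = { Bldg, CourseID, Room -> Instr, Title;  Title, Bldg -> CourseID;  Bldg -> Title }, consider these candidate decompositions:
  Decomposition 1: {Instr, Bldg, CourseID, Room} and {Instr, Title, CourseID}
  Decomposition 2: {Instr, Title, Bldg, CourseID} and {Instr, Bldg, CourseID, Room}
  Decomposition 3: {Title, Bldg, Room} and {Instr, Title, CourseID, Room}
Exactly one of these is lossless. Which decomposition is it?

Decomposition 1: common = {Instr, CourseID}, closure = {Instr, CourseID} → lossy.
Decomposition 2: common = {Instr, Bldg, CourseID}, closure = {Instr, Title, Bldg, CourseID} → lossless.
Decomposition 3: common = {Title, Room}, closure = {Title, Room} → lossy.

Decomposition 2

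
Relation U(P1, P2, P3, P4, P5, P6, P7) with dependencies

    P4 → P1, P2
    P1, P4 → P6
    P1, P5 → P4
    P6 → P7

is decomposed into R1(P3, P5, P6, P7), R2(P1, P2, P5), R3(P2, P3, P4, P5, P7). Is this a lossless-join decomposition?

Chase test. Columns are P1, P2, P3, P4, P5, P6, P7; row i has aⱼ where attribute j ∈ Ri, else bᵢⱼ.
Initial tableau (one row per fragment):
  row 1: b11 b12 a3 b14 a5 a6 a7
  row 2: a1 a2 b23 b24 a5 b26 b27
  row 3: b31 a2 a3 a4 a5 b36 a7
No row becomes fully distinguished — the join is lossy.

No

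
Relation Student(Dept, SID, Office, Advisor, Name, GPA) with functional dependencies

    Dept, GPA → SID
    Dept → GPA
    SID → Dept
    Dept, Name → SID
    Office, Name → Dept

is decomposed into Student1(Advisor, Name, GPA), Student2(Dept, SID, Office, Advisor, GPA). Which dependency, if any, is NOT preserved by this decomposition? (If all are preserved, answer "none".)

Check Office, Name → Dept: no single fragment contains all of {Dept, Office, Name}, and the restricted closure of {Office, Name} across the fragments never reaches {Dept}.
Dept, GPA → SID is preserved.
Dept → GPA is preserved.
SID → Dept is preserved.
Dept, Name → SID is preserved.

Office, Name → Dept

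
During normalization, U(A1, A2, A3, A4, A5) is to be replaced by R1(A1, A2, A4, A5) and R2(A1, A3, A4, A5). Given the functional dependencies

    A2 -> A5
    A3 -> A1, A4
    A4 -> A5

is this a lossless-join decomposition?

No

Common attributes: R1 ∩ R2 = {A1, A4, A5}.
No dependency enlarges {A1, A4, A5}, so (A1, A4, A5)⁺ = {A1, A4, A5}.
The closure contains neither all of R1 = {A1, A2, A4, A5} nor all of R2 = {A1, A3, A4, A5}, so the common attributes are not a superkey of either fragment. The join is lossy.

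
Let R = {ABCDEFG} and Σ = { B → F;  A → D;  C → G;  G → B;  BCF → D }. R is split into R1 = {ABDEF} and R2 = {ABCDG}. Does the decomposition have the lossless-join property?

No

Common attributes: R1 ∩ R2 = {ABD}.
Closure of {ABD}: B → F applies, adding F. So (ABD)⁺ = {ABDF}.
The closure contains neither all of R1 = {ABDEF} nor all of R2 = {ABCDG}, so the common attributes are not a superkey of either fragment. The join is lossy.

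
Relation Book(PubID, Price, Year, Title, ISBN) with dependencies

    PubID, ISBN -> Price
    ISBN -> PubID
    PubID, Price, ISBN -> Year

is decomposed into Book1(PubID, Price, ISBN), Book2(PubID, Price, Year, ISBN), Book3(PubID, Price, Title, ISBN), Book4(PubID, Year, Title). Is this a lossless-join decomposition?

Yes

Chase test. Columns are PubID, Price, Year, Title, ISBN; row i has aⱼ where attribute j ∈ Booki, else bᵢⱼ.
Initial tableau (one row per fragment):
  row 1: a1 a2 b13 b14 a5
  row 2: a1 a2 a3 b24 a5
  row 3: a1 a2 b33 a4 a5
  row 4: a1 b42 a3 a4 b45
Rows 1 and 2 agree on PubID, Price, ISBN; apply PubID, Price, ISBN→Year and equate their Year entries.
Rows 1 and 3 agree on PubID, Price, ISBN; apply PubID, Price, ISBN→Year and equate their Year entries.
Row 3 is now all distinguished symbols — the join is lossless.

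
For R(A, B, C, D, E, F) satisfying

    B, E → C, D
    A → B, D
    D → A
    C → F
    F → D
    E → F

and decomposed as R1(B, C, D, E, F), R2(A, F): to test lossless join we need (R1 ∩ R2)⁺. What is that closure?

R1 ∩ R2 = {F}.
F → D applies, adding D
D → A applies, adding A
A → B, D applies, adding B
Closure: {A, B, D, F}.

A, B, D, F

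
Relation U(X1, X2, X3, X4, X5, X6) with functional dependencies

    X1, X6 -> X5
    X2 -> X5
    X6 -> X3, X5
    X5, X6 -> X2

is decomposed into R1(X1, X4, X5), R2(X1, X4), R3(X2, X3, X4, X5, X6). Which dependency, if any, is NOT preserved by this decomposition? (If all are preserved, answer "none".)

X1, X6 → X5: restricted closure across fragments reaches X5.
X2 → X5 lies within R3.
X6 → X3, X5 lies within R3.
X5, X6 → X2 lies within R3.
Every dependency is enforceable on the fragments, so the decomposition is dependency-preserving.

none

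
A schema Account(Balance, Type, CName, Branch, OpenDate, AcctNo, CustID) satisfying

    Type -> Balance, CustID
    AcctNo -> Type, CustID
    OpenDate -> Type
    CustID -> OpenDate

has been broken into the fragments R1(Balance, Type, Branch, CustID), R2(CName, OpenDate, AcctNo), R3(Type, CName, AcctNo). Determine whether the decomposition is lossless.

No

Chase test. Columns are Balance, Type, CName, Branch, OpenDate, AcctNo, CustID; row i has aⱼ where attribute j ∈ Ri, else bᵢⱼ.
Initial tableau (one row per fragment):
  row 1: a1 a2 b13 a4 b15 b16 a7
  row 2: b21 b22 a3 b24 a5 a6 b27
  row 3: b31 a2 a3 b34 b35 a6 b37
Rows 1 and 3 agree on Type; apply Type→Balance, CustID and equate their Balance, CustID entries.
Rows 2 and 3 agree on AcctNo; apply AcctNo→Type, CustID and equate their Type, CustID entries.
Rows 1 and 2 agree on CustID; apply CustID→OpenDate and equate their OpenDate entries.
Rows 1 and 3 agree on CustID; apply CustID→OpenDate and equate their OpenDate entries.
Rows 1 and 2 agree on Type; apply Type→Balance, CustID and equate their Balance, CustID entries.
No row becomes fully distinguished — the join is lossy.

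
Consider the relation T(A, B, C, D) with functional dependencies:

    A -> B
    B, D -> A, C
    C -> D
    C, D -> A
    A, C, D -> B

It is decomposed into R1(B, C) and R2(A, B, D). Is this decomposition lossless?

Common attributes: R1 ∩ R2 = {B}.
No dependency enlarges {B}, so (B)⁺ = {B}.
The closure contains neither all of R1 = {B, C} nor all of R2 = {A, B, D}, so the common attributes are not a superkey of either fragment. The join is lossy.

No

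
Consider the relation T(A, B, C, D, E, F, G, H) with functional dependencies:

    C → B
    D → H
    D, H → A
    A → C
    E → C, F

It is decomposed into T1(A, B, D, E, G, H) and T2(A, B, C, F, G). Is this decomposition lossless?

No

Common attributes: T1 ∩ T2 = {A, B, G}.
Closure of {A, B, G}: A → C applies, adding C. So (A, B, G)⁺ = {A, B, C, G}.
The closure contains neither all of T1 = {A, B, D, E, G, H} nor all of T2 = {A, B, C, F, G}, so the common attributes are not a superkey of either fragment. The join is lossy.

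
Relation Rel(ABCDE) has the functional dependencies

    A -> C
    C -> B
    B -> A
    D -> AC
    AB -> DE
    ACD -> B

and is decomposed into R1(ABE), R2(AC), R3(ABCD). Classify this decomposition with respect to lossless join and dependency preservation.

Lossless test (chase): Rows 1 and 2 agree on A; apply A→C and equate their C entries. Rows 1 and 2 agree on C; apply C→B and equate their B entries. Rows 1 and 2 agree on AB; apply AB→DE and equate their DE entries. Rows 1 and 3 agree on AB; apply AB→DE and equate their DE entries. Row 1 is now all distinguished symbols — the join is lossless.
Dependency preservation: AB → DE is not contained in any single fragment, but the restricted closure of its left-hand side across the fragments still reaches the right-hand side; the remaining FDs each lie inside some fragment. All dependencies are preserved.

lossless and dependency-preserving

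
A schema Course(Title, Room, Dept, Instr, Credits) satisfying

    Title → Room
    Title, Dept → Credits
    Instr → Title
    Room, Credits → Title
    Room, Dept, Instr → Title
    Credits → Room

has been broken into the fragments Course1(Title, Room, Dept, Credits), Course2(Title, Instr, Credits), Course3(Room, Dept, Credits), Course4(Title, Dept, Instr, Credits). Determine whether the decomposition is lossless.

Chase test. Columns are Title, Room, Dept, Instr, Credits; row i has aⱼ where attribute j ∈ Coursei, else bᵢⱼ.
Initial tableau (one row per fragment):
  row 1: a1 a2 a3 b14 a5
  row 2: a1 b22 b23 a4 a5
  row 3: b31 a2 a3 b34 a5
  row 4: a1 b42 a3 a4 a5
Rows 1 and 2 agree on Title; apply Title→Room and equate their Room entries.
Rows 1 and 4 agree on Title; apply Title→Room and equate their Room entries.
Rows 1 and 3 agree on Room, Credits; apply Room, Credits→Title and equate their Title entries.
Row 4 is now all distinguished symbols — the join is lossless.

Yes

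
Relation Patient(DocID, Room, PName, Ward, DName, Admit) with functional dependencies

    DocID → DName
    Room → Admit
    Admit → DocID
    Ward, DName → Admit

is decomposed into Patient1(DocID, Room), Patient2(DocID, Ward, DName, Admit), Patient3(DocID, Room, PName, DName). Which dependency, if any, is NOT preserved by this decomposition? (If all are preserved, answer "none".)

Room → Admit

Check Room → Admit: no single fragment contains all of {Room, Admit}, and the restricted closure of {Room} across the fragments never reaches {Admit}.
DocID → DName is preserved.
Admit → DocID is preserved.
Ward, DName → Admit is preserved.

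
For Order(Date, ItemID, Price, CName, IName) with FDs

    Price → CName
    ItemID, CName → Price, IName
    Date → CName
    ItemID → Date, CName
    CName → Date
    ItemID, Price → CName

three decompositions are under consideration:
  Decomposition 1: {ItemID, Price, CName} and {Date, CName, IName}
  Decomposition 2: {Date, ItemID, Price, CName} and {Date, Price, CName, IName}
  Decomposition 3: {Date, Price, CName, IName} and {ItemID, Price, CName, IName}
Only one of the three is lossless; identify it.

Decomposition 1: common = {CName}, closure = {Date, CName} → lossy.
Decomposition 2: common = {Date, Price, CName}, closure = {Date, Price, CName} → lossy.
Decomposition 3: common = {Price, CName, IName}, closure = {Date, Price, CName, IName} → lossless.

Decomposition 3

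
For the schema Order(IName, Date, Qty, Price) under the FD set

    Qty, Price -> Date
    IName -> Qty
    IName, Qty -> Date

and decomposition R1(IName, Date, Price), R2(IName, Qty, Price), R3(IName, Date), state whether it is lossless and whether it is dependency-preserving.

Lossless test (chase): Rows 1 and 2 agree on IName; apply IName→Qty and equate their Qty entries. Rows 1 and 3 agree on IName; apply IName→Qty and equate their Qty entries. Rows 1 and 2 agree on IName, Qty; apply IName, Qty→Date and equate their Date entries. Row 1 is now all distinguished symbols — the join is lossless.
Dependency preservation: the restricted closure of {Qty, Price} across the fragments never reaches {Date}, so Qty, Price → Date cannot be enforced without a join — not preserved.

lossless but not dependency-preserving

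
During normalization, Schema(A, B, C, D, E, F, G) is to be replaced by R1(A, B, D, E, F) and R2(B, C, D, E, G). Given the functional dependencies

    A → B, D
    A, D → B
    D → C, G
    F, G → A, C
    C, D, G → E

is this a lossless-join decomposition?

Yes

Common attributes: R1 ∩ R2 = {B, D, E}.
Closure of {B, D, E}: D → C, G applies, adding C, G. So (B, D, E)⁺ = {B, C, D, E, G}.
This closure contains every attribute of R2, so R1 ∩ R2 → R2. The join is lossless.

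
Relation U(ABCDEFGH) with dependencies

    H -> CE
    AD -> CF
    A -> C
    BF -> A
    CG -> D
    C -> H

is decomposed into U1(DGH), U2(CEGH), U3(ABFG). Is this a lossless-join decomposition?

Chase test. Columns are ABCDEFGH; row i has aⱼ where attribute j ∈ Ui, else bᵢⱼ.
Initial tableau (one row per fragment):
  row 1: b11 b12 b13 a4 b15 b16 a7 a8
  row 2: b21 b22 a3 b24 a5 b26 a7 a8
  row 3: a1 a2 b33 b34 b35 a6 a7 b38
Rows 1 and 2 agree on H; apply H→CE and equate their CE entries.
Rows 1 and 2 agree on CG; apply CG→D and equate their D entries.
No row becomes fully distinguished — the join is lossy.

No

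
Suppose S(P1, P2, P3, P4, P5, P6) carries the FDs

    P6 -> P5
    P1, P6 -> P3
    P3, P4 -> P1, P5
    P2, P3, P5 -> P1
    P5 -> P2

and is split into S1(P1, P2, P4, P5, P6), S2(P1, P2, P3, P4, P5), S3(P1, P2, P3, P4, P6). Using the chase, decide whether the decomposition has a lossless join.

Chase test. Columns are P1, P2, P3, P4, P5, P6; row i has aⱼ where attribute j ∈ Si, else bᵢⱼ.
Initial tableau (one row per fragment):
  row 1: a1 a2 b13 a4 a5 a6
  row 2: a1 a2 a3 a4 a5 b26
  row 3: a1 a2 a3 a4 b35 a6
Rows 1 and 3 agree on P6; apply P6→P5 and equate their P5 entries.
Rows 1 and 3 agree on P1, P6; apply P1, P6→P3 and equate their P3 entries.
Row 1 is now all distinguished symbols — the join is lossless.

Yes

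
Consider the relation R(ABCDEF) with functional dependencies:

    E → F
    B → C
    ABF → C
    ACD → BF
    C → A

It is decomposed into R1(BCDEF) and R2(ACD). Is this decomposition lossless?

Yes

Common attributes: R1 ∩ R2 = {CD}.
Closure of {CD}: C → A applies, adding A; ACD → BF applies, adding BF. So (CD)⁺ = {ABCDF}.
This closure contains every attribute of R2, so R1 ∩ R2 → R2. The join is lossless.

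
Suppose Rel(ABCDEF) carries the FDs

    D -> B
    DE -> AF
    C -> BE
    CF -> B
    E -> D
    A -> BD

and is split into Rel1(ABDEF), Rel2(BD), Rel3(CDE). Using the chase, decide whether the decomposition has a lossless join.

Yes

Chase test. Columns are ABCDEF; row i has aⱼ where attribute j ∈ Reli, else bᵢⱼ.
Initial tableau (one row per fragment):
  row 1: a1 a2 b13 a4 a5 a6
  row 2: b21 a2 b23 a4 b25 b26
  row 3: b31 b32 a3 a4 a5 b36
Rows 1 and 3 agree on D; apply D→B and equate their B entries.
Rows 1 and 3 agree on DE; apply DE→AF and equate their AF entries.
Row 3 is now all distinguished symbols — the join is lossless.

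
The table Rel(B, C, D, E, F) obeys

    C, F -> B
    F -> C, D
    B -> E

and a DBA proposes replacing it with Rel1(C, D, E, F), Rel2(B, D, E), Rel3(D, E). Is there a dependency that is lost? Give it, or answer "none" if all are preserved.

Check C, F → B: no single fragment contains all of {B, C, F}, and the restricted closure of {C, F} across the fragments never reaches {B}.
F → C, D is preserved.
B → E is preserved.

C, F -> B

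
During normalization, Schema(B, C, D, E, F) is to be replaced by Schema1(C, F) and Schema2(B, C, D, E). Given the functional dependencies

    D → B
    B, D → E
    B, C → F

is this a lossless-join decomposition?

No

Common attributes: Schema1 ∩ Schema2 = {C}.
No dependency enlarges {C}, so (C)⁺ = {C}.
The closure contains neither all of Schema1 = {C, F} nor all of Schema2 = {B, C, D, E}, so the common attributes are not a superkey of either fragment. The join is lossy.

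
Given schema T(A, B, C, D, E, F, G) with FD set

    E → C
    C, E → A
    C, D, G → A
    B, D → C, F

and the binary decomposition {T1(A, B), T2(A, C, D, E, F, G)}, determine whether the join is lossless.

Common attributes: T1 ∩ T2 = {A}.
No dependency enlarges {A}, so (A)⁺ = {A}.
The closure contains neither all of T1 = {A, B} nor all of T2 = {A, C, D, E, F, G}, so the common attributes are not a superkey of either fragment. The join is lossy.

No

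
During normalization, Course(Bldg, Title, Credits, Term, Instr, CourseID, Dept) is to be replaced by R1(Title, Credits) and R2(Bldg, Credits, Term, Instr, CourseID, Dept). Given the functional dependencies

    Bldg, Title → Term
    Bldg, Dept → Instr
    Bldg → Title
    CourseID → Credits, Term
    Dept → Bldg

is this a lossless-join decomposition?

No

Common attributes: R1 ∩ R2 = {Credits}.
No dependency enlarges {Credits}, so (Credits)⁺ = {Credits}.
The closure contains neither all of R1 = {Title, Credits} nor all of R2 = {Bldg, Credits, Term, Instr, CourseID, Dept}, so the common attributes are not a superkey of either fragment. The join is lossy.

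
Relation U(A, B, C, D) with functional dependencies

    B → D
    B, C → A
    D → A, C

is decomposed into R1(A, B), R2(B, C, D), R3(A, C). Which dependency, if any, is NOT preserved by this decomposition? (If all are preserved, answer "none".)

Check D → A, C: no single fragment contains all of {A, C, D}, and the restricted closure of {D} across the fragments never reaches {A, C}.
B → D is preserved.
B, C → A is preserved.

D → A, C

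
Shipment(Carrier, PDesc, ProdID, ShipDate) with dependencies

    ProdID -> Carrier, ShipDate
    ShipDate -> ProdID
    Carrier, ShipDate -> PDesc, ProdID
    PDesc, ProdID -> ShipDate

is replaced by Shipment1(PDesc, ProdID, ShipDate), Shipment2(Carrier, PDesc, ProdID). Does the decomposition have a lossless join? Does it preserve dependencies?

lossless and dependency-preserving

Lossless test: (PDesc, ProdID)⁺ = {Carrier, PDesc, ProdID, ShipDate}, which contains all of one fragment — lossless.
Dependency preservation: ProdID → Carrier, ShipDate; Carrier, ShipDate → PDesc, ProdID are not contained in any single fragment, but the restricted closure of each left-hand side across the fragments still reaches the right-hand side; the remaining FDs each lie inside some fragment. All dependencies are preserved.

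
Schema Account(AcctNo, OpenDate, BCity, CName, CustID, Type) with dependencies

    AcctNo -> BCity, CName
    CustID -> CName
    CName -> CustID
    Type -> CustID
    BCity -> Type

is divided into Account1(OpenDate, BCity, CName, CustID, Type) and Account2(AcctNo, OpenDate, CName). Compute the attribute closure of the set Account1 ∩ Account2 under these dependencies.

Account1 ∩ Account2 = {OpenDate, CName}.
CName → CustID applies, adding CustID
Closure: {OpenDate, CName, CustID}.

OpenDate, CName, CustID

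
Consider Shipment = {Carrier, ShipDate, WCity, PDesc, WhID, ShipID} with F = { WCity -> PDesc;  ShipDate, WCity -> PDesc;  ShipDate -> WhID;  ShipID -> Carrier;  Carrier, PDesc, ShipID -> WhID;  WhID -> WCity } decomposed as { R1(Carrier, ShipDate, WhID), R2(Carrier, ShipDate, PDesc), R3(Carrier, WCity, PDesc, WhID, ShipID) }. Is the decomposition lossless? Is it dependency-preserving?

lossy but dependency-preserving

Lossless test (chase): Rows 1 and 2 agree on ShipDate; apply ShipDate→WhID and equate their WhID entries. Rows 1 and 2 agree on WhID; apply WhID→WCity and equate their WCity entries. Rows 1 and 3 agree on WhID; apply WhID→WCity and equate their WCity entries. Rows 1 and 2 agree on WCity; apply WCity→PDesc and equate their PDesc entries. No row becomes fully distinguished — the join is lossy.
Dependency preservation: ShipDate, WCity → PDesc is not contained in any single fragment, but the restricted closure of its left-hand side across the fragments still reaches the right-hand side; the remaining FDs each lie inside some fragment. All dependencies are preserved.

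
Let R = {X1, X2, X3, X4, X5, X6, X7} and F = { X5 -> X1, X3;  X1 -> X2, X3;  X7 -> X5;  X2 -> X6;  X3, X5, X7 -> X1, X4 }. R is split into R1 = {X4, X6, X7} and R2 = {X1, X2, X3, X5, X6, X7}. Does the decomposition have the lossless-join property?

Common attributes: R1 ∩ R2 = {X6, X7}.
Closure of {X6, X7}: X7 → X5 applies, adding X5; X5 → X1, X3 applies, adding X1, X3; X1 → X2, X3 applies, adding X2; X3, X5, X7 → X1, X4 applies, adding X4. So (X6, X7)⁺ = {X1, X2, X3, X4, X5, X6, X7}.
This closure contains every attribute of R1, so R1 ∩ R2 → R1. The join is lossless.

Yes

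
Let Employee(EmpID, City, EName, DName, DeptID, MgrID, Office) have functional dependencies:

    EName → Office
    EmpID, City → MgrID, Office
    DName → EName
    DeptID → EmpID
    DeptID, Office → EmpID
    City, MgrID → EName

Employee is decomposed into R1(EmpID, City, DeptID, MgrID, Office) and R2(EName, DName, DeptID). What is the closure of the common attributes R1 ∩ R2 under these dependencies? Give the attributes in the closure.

EmpID, DeptID

R1 ∩ R2 = {DeptID}.
DeptID → EmpID applies, adding EmpID
Closure: {EmpID, DeptID}.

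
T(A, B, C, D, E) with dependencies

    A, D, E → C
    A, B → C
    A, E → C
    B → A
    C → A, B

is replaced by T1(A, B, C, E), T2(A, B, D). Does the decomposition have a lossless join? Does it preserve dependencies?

lossy but dependency-preserving

Lossless test: (A, B)⁺ = {A, B, C}, which is a superkey of neither fragment — lossy.
Dependency preservation: A, D, E → C is not contained in any single fragment, but the restricted closure of its left-hand side across the fragments still reaches the right-hand side; the remaining FDs each lie inside some fragment. All dependencies are preserved.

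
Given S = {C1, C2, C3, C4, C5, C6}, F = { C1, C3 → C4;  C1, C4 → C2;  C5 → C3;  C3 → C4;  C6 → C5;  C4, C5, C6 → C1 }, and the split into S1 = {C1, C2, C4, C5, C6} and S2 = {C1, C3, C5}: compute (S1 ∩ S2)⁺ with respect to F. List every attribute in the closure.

C1, C2, C3, C4, C5

S1 ∩ S2 = {C1, C5}.
C5 → C3 applies, adding C3
C3 → C4 applies, adding C4
C1, C4 → C2 applies, adding C2
Closure: {C1, C2, C3, C4, C5}.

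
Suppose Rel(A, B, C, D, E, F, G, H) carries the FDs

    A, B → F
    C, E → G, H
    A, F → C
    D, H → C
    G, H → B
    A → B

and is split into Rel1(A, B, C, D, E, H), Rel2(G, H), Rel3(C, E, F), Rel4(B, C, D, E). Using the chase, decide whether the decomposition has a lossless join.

Chase test. Columns are A, B, C, D, E, F, G, H; row i has aⱼ where attribute j ∈ Reli, else bᵢⱼ.
Initial tableau (one row per fragment):
  row 1: a1 a2 a3 a4 a5 b16 b17 a8
  row 2: b21 b22 b23 b24 b25 b26 a7 a8
  row 3: b31 b32 a3 b34 a5 a6 b37 b38
  row 4: b41 a2 a3 a4 a5 b46 b47 b48
Rows 1 and 3 agree on C, E; apply C, E→G, H and equate their G, H entries.
Rows 1 and 4 agree on C, E; apply C, E→G, H and equate their G, H entries.
Rows 1 and 3 agree on G, H; apply G, H→B and equate their B entries.
No row becomes fully distinguished — the join is lossy.

No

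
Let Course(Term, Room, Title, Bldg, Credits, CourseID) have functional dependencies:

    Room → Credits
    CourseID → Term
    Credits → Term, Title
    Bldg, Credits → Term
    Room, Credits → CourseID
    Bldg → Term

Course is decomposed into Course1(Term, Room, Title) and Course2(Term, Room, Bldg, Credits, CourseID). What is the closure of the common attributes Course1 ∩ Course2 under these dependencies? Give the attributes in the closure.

Course1 ∩ Course2 = {Term, Room}.
Room → Credits applies, adding Credits
Credits → Term, Title applies, adding Title
Room, Credits → CourseID applies, adding CourseID
Closure: {Term, Room, Title, Credits, CourseID}.

Term, Room, Title, Credits, CourseID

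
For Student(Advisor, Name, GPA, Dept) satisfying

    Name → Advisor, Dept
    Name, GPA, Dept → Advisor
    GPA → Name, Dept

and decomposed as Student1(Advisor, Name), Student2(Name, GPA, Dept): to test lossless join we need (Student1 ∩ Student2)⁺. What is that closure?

Student1 ∩ Student2 = {Name}.
Name → Advisor, Dept applies, adding Advisor, Dept
Closure: {Advisor, Name, Dept}.

Advisor, Name, Dept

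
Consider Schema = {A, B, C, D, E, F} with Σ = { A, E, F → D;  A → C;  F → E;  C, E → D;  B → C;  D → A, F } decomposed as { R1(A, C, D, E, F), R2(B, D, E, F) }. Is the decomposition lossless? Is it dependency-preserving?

lossless but not dependency-preserving

Lossless test: (D, E, F)⁺ = {A, C, D, E, F}, which contains all of one fragment — lossless.
Dependency preservation: the restricted closure of {B} across the fragments never reaches {C}, so B → C cannot be enforced without a join — not preserved.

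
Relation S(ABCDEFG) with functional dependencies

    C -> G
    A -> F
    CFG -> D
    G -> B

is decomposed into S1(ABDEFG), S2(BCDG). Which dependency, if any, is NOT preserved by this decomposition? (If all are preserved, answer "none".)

CFG -> D

Check CFG → D: no single fragment contains all of {CDFG}, and the restricted closure of {CFG} across the fragments never reaches {D}.
C → G is preserved.
A → F is preserved.
G → B is preserved.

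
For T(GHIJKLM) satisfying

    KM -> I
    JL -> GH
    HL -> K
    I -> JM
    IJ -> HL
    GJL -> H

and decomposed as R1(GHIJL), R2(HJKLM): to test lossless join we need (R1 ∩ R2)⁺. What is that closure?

GHJKL

R1 ∩ R2 = {HJL}.
JL → GH applies, adding G
HL → K applies, adding K
Closure: {GHJKL}.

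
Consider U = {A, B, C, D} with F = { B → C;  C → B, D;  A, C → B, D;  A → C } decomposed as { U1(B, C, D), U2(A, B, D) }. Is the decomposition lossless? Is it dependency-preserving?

Lossless test: (B, D)⁺ = {B, C, D}, which contains all of one fragment — lossless.
Dependency preservation: A, C → B, D; A → C are not contained in any single fragment, but the restricted closure of each left-hand side across the fragments still reaches the right-hand side; the remaining FDs each lie inside some fragment. All dependencies are preserved.

lossless and dependency-preserving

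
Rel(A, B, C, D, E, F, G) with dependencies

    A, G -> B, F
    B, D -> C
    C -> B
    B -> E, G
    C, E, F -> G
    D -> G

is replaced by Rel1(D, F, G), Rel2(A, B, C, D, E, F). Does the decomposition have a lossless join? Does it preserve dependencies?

lossless but not dependency-preserving

Lossless test: (D, F)⁺ = {D, F, G}, which contains all of one fragment — lossless.
Dependency preservation: the restricted closure of {A, G} across the fragments never reaches {B, F}, so A, G → B, F cannot be enforced without a join — not preserved.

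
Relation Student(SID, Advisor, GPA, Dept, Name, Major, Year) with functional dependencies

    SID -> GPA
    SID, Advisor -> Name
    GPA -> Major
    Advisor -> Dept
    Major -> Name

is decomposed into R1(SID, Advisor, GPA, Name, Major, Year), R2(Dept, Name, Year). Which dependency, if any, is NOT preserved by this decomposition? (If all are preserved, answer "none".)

Check Advisor → Dept: no single fragment contains all of {Advisor, Dept}, and the restricted closure of {Advisor} across the fragments never reaches {Dept}.
SID → GPA is preserved.
SID, Advisor → Name is preserved.
GPA → Major is preserved.
Major → Name is preserved.

Advisor -> Dept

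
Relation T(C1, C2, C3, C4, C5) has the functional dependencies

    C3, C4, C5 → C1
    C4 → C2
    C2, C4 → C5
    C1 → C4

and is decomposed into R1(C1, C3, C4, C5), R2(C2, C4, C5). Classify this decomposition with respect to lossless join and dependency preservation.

Lossless test: (C4, C5)⁺ = {C2, C4, C5}, which contains all of one fragment — lossless.
Dependency preservation: every FD's attributes lie within a single fragment, so each can be enforced locally — preserved.

lossless and dependency-preserving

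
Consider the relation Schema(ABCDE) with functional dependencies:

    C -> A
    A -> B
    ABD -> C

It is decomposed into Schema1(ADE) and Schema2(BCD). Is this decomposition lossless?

No

Common attributes: Schema1 ∩ Schema2 = {D}.
No dependency enlarges {D}, so (D)⁺ = {D}.
The closure contains neither all of Schema1 = {ADE} nor all of Schema2 = {BCD}, so the common attributes are not a superkey of either fragment. The join is lossy.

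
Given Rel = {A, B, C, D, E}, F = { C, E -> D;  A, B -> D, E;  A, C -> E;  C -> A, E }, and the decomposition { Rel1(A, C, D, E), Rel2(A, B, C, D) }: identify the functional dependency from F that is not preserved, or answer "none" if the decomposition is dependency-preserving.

Check A, B → D, E: no single fragment contains all of {A, B, D, E}, and the restricted closure of {A, B} across the fragments never reaches {D, E}.
C, E → D is preserved.
A, C → E is preserved.
C → A, E is preserved.

A, B -> D, E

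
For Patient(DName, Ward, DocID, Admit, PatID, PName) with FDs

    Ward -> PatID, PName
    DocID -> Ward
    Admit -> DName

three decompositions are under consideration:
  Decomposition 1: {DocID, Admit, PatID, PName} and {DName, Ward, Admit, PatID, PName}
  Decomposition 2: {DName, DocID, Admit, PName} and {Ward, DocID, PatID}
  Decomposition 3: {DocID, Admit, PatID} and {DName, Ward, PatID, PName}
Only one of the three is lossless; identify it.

Decomposition 1: common = {Admit, PatID, PName}, closure = {DName, Admit, PatID, PName} → lossy.
Decomposition 2: common = {DocID}, closure = {Ward, DocID, PatID, PName} → lossless.
Decomposition 3: common = {PatID}, closure = {PatID} → lossy.

Decomposition 2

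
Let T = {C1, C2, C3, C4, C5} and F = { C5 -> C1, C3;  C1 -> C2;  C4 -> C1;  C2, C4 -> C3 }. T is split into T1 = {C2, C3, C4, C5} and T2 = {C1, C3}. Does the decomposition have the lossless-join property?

Common attributes: T1 ∩ T2 = {C3}.
No dependency enlarges {C3}, so (C3)⁺ = {C3}.
The closure contains neither all of T1 = {C2, C3, C4, C5} nor all of T2 = {C1, C3}, so the common attributes are not a superkey of either fragment. The join is lossy.

No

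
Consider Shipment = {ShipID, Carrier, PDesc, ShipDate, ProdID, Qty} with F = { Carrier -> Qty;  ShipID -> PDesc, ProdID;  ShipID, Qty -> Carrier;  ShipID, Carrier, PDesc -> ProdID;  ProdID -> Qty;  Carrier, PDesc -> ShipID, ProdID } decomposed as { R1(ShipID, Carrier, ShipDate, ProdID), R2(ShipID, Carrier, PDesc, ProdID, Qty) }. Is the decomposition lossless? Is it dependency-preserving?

lossless and dependency-preserving

Lossless test: (ShipID, Carrier, ProdID)⁺ = {ShipID, Carrier, PDesc, ProdID, Qty}, which contains all of one fragment — lossless.
Dependency preservation: every FD's attributes lie within a single fragment, so each can be enforced locally — preserved.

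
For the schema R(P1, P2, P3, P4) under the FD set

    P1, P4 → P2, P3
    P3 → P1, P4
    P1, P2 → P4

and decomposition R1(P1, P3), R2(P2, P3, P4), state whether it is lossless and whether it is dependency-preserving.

lossless but not dependency-preserving

Lossless test: (P3)⁺ = {P1, P2, P3, P4}, which contains all of one fragment — lossless.
Dependency preservation: the restricted closure of {P1, P4} across the fragments never reaches {P2, P3}, so P1, P4 → P2, P3 cannot be enforced without a join — not preserved.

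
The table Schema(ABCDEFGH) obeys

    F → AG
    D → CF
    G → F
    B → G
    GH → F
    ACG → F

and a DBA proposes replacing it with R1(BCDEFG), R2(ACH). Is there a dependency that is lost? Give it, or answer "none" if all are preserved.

F → AG

Check F → AG: no single fragment contains all of {AFG}, and the restricted closure of {F} across the fragments never reaches {AG}.
D → CF is preserved.
G → F is preserved.
B → G is preserved.
GH → F is preserved.
ACG → F is preserved.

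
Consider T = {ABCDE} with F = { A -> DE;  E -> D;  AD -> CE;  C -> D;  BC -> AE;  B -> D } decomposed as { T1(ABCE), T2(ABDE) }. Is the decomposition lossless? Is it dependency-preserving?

lossless but not dependency-preserving

Lossless test: (ABE)⁺ = {ABCDE}, which contains all of one fragment — lossless.
Dependency preservation: the restricted closure of {C} across the fragments never reaches {D}, so C → D cannot be enforced without a join — not preserved.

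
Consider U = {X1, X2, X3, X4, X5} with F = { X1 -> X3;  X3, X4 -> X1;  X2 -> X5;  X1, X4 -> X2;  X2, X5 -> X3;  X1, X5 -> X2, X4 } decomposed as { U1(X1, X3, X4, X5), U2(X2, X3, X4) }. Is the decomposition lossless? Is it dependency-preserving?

Lossless test: (X3, X4)⁺ = {X1, X2, X3, X4, X5}, which contains all of one fragment — lossless.
Dependency preservation: the restricted closure of {X2} across the fragments never reaches {X5}, so X2 → X5 cannot be enforced without a join — not preserved.

lossless but not dependency-preserving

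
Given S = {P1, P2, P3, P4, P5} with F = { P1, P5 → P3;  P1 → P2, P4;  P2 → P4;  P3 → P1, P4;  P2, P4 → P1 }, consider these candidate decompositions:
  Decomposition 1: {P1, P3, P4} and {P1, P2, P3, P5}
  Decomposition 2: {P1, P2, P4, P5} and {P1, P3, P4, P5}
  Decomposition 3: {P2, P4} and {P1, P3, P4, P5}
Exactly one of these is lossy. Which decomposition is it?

Decomposition 1: common = {P1, P3}, closure = {P1, P2, P3, P4} → lossless.
Decomposition 2: common = {P1, P4, P5}, closure = {P1, P2, P3, P4, P5} → lossless.
Decomposition 3: common = {P4}, closure = {P4} → lossy.

Decomposition 3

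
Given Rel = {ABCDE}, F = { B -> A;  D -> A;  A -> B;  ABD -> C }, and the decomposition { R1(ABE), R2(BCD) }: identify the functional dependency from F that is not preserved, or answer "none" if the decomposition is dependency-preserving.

B → A lies within R1.
D → A: restricted closure across fragments reaches A.
A → B lies within R1.
ABD → C: restricted closure across fragments reaches C.
Every dependency is enforceable on the fragments, so the decomposition is dependency-preserving.

none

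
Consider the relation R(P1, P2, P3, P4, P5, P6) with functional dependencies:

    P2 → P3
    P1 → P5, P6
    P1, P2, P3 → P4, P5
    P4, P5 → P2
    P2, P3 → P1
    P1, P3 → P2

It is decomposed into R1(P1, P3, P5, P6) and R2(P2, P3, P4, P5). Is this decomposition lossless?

No

Common attributes: R1 ∩ R2 = {P3, P5}.
No dependency enlarges {P3, P5}, so (P3, P5)⁺ = {P3, P5}.
The closure contains neither all of R1 = {P1, P3, P5, P6} nor all of R2 = {P2, P3, P4, P5}, so the common attributes are not a superkey of either fragment. The join is lossy.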